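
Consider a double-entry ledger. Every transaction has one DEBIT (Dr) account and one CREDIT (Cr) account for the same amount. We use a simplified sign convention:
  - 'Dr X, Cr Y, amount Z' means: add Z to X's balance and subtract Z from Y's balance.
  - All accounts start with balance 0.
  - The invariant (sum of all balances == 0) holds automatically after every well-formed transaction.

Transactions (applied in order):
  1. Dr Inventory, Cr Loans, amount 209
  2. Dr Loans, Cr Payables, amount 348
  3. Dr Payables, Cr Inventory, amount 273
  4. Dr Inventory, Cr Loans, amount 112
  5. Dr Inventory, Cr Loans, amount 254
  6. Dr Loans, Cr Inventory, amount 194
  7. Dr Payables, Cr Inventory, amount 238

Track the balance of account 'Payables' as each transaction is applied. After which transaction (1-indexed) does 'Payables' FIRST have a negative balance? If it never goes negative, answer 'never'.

After txn 1: Payables=0
After txn 2: Payables=-348

Answer: 2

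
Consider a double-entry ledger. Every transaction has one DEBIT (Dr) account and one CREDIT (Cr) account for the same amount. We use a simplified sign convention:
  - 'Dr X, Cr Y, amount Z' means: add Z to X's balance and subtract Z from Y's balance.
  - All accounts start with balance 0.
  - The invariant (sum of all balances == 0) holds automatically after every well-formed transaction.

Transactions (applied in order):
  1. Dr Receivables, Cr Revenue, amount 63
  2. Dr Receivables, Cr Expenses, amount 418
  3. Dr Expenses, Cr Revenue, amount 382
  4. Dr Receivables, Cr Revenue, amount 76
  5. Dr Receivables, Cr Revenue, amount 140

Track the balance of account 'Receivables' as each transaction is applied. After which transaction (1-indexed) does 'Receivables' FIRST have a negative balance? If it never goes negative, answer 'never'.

After txn 1: Receivables=63
After txn 2: Receivables=481
After txn 3: Receivables=481
After txn 4: Receivables=557
After txn 5: Receivables=697

Answer: never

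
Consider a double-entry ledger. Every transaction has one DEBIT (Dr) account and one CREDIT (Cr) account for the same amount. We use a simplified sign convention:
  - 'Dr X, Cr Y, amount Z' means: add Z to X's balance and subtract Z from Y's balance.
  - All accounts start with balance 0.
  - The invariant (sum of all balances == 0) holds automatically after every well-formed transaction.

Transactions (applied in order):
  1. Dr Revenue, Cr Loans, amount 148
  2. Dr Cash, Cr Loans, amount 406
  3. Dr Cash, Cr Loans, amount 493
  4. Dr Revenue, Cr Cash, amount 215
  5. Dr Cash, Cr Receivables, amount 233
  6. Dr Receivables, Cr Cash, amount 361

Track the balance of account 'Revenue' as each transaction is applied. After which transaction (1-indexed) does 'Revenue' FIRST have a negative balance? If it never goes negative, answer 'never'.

Answer: never

Derivation:
After txn 1: Revenue=148
After txn 2: Revenue=148
After txn 3: Revenue=148
After txn 4: Revenue=363
After txn 5: Revenue=363
After txn 6: Revenue=363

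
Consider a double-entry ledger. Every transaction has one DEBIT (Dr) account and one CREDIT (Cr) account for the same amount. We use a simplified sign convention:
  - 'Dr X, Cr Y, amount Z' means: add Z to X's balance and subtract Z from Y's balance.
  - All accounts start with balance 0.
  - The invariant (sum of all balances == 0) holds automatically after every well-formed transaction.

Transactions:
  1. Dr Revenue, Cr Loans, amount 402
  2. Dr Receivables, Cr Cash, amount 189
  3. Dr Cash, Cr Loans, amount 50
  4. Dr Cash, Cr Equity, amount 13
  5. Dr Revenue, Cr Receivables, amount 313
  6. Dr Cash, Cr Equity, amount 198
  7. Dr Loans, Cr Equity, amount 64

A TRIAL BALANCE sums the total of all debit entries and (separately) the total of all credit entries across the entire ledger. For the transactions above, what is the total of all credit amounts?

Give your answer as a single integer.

Txn 1: credit+=402
Txn 2: credit+=189
Txn 3: credit+=50
Txn 4: credit+=13
Txn 5: credit+=313
Txn 6: credit+=198
Txn 7: credit+=64
Total credits = 1229

Answer: 1229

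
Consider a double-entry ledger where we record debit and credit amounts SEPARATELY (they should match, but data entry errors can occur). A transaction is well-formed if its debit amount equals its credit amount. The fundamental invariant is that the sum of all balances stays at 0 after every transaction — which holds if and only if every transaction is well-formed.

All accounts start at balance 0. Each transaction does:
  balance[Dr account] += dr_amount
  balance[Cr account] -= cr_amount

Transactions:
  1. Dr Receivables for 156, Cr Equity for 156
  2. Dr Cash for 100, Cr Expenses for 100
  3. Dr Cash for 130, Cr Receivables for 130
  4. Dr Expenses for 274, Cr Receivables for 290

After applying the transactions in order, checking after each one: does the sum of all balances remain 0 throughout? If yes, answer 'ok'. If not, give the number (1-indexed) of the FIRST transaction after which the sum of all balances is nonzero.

After txn 1: dr=156 cr=156 sum_balances=0
After txn 2: dr=100 cr=100 sum_balances=0
After txn 3: dr=130 cr=130 sum_balances=0
After txn 4: dr=274 cr=290 sum_balances=-16

Answer: 4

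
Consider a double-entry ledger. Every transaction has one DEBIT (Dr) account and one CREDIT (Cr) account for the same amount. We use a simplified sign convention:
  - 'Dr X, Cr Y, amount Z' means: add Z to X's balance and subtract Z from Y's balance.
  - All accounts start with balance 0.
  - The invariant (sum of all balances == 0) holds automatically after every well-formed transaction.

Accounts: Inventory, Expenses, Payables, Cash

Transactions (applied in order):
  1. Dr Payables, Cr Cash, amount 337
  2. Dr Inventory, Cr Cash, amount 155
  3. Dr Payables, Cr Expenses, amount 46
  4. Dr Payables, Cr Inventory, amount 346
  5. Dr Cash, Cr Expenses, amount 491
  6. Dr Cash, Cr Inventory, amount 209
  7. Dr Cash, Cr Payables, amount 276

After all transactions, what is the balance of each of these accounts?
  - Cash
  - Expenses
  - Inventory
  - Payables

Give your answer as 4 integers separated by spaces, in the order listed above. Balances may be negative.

Answer: 484 -537 -400 453

Derivation:
After txn 1 (Dr Payables, Cr Cash, amount 337): Cash=-337 Payables=337
After txn 2 (Dr Inventory, Cr Cash, amount 155): Cash=-492 Inventory=155 Payables=337
After txn 3 (Dr Payables, Cr Expenses, amount 46): Cash=-492 Expenses=-46 Inventory=155 Payables=383
After txn 4 (Dr Payables, Cr Inventory, amount 346): Cash=-492 Expenses=-46 Inventory=-191 Payables=729
After txn 5 (Dr Cash, Cr Expenses, amount 491): Cash=-1 Expenses=-537 Inventory=-191 Payables=729
After txn 6 (Dr Cash, Cr Inventory, amount 209): Cash=208 Expenses=-537 Inventory=-400 Payables=729
After txn 7 (Dr Cash, Cr Payables, amount 276): Cash=484 Expenses=-537 Inventory=-400 Payables=453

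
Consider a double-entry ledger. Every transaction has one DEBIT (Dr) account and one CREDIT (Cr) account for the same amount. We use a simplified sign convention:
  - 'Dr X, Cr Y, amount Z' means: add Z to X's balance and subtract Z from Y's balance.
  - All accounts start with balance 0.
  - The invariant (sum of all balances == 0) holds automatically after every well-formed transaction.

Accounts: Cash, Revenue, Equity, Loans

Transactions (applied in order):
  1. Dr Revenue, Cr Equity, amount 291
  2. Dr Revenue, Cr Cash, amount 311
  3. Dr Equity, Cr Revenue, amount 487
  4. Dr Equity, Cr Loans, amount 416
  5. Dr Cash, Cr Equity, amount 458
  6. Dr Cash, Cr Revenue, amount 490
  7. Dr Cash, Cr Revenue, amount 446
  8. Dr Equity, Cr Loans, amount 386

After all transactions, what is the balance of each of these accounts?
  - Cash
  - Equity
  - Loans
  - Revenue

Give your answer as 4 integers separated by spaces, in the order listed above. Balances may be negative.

Answer: 1083 540 -802 -821

Derivation:
After txn 1 (Dr Revenue, Cr Equity, amount 291): Equity=-291 Revenue=291
After txn 2 (Dr Revenue, Cr Cash, amount 311): Cash=-311 Equity=-291 Revenue=602
After txn 3 (Dr Equity, Cr Revenue, amount 487): Cash=-311 Equity=196 Revenue=115
After txn 4 (Dr Equity, Cr Loans, amount 416): Cash=-311 Equity=612 Loans=-416 Revenue=115
After txn 5 (Dr Cash, Cr Equity, amount 458): Cash=147 Equity=154 Loans=-416 Revenue=115
After txn 6 (Dr Cash, Cr Revenue, amount 490): Cash=637 Equity=154 Loans=-416 Revenue=-375
After txn 7 (Dr Cash, Cr Revenue, amount 446): Cash=1083 Equity=154 Loans=-416 Revenue=-821
After txn 8 (Dr Equity, Cr Loans, amount 386): Cash=1083 Equity=540 Loans=-802 Revenue=-821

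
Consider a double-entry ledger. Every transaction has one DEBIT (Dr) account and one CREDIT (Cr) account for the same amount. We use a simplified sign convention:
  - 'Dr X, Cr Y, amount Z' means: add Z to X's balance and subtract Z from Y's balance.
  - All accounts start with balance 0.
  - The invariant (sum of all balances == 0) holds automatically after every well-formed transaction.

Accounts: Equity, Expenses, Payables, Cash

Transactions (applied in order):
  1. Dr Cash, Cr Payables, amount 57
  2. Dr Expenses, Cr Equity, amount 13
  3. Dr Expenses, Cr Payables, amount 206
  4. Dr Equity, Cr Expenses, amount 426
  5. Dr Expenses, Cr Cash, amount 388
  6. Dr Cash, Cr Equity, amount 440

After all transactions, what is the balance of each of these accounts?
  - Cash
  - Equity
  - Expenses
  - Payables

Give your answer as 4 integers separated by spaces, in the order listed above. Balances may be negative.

Answer: 109 -27 181 -263

Derivation:
After txn 1 (Dr Cash, Cr Payables, amount 57): Cash=57 Payables=-57
After txn 2 (Dr Expenses, Cr Equity, amount 13): Cash=57 Equity=-13 Expenses=13 Payables=-57
After txn 3 (Dr Expenses, Cr Payables, amount 206): Cash=57 Equity=-13 Expenses=219 Payables=-263
After txn 4 (Dr Equity, Cr Expenses, amount 426): Cash=57 Equity=413 Expenses=-207 Payables=-263
After txn 5 (Dr Expenses, Cr Cash, amount 388): Cash=-331 Equity=413 Expenses=181 Payables=-263
After txn 6 (Dr Cash, Cr Equity, amount 440): Cash=109 Equity=-27 Expenses=181 Payables=-263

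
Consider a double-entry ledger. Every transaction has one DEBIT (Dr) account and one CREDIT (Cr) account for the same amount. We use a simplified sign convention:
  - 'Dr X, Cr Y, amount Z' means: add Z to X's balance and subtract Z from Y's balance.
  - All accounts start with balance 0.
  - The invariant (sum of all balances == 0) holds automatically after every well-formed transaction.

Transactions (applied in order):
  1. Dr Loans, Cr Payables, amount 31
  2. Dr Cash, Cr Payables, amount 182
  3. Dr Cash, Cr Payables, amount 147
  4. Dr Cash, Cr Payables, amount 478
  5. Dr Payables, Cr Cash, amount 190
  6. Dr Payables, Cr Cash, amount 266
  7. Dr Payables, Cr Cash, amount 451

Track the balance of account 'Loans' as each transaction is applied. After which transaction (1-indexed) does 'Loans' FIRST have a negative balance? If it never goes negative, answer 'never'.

Answer: never

Derivation:
After txn 1: Loans=31
After txn 2: Loans=31
After txn 3: Loans=31
After txn 4: Loans=31
After txn 5: Loans=31
After txn 6: Loans=31
After txn 7: Loans=31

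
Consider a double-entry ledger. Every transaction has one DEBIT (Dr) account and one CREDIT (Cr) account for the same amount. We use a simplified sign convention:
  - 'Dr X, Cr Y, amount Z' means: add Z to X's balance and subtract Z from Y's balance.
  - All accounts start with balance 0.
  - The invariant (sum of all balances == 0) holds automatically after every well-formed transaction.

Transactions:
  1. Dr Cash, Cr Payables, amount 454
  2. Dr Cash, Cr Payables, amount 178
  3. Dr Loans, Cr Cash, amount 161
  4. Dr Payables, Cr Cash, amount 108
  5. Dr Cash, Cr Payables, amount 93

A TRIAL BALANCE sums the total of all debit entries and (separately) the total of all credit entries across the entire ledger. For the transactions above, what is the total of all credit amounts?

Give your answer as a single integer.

Answer: 994

Derivation:
Txn 1: credit+=454
Txn 2: credit+=178
Txn 3: credit+=161
Txn 4: credit+=108
Txn 5: credit+=93
Total credits = 994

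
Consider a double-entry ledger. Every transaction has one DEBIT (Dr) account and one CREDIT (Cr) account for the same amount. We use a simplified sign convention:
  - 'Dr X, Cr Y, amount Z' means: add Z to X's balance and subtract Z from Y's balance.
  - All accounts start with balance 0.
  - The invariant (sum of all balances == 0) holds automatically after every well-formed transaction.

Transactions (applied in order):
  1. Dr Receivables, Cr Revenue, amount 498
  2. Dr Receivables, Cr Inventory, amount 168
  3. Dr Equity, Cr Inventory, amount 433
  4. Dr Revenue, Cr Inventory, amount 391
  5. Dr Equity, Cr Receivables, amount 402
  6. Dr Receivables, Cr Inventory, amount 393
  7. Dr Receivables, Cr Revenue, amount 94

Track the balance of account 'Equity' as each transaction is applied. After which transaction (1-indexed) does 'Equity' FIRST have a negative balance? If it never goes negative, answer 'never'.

After txn 1: Equity=0
After txn 2: Equity=0
After txn 3: Equity=433
After txn 4: Equity=433
After txn 5: Equity=835
After txn 6: Equity=835
After txn 7: Equity=835

Answer: never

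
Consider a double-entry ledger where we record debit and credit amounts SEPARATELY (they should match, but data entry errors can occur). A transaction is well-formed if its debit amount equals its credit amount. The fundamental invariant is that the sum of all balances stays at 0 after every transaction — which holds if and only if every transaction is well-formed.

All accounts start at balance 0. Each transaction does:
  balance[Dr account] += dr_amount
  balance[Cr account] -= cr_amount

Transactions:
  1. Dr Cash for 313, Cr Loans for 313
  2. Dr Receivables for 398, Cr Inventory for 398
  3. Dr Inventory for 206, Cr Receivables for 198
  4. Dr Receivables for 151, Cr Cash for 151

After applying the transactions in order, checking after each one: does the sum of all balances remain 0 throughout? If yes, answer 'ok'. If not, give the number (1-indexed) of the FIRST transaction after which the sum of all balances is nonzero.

Answer: 3

Derivation:
After txn 1: dr=313 cr=313 sum_balances=0
After txn 2: dr=398 cr=398 sum_balances=0
After txn 3: dr=206 cr=198 sum_balances=8
After txn 4: dr=151 cr=151 sum_balances=8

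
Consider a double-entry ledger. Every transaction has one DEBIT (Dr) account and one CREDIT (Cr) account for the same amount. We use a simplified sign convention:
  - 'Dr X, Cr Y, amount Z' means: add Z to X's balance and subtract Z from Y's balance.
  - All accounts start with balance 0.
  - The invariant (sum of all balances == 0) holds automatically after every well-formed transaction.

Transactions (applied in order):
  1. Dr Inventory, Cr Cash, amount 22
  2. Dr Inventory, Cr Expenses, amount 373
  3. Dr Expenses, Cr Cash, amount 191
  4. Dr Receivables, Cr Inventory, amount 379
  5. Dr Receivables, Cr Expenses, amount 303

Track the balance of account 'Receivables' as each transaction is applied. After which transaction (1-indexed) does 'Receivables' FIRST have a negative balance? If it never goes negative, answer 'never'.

After txn 1: Receivables=0
After txn 2: Receivables=0
After txn 3: Receivables=0
After txn 4: Receivables=379
After txn 5: Receivables=682

Answer: never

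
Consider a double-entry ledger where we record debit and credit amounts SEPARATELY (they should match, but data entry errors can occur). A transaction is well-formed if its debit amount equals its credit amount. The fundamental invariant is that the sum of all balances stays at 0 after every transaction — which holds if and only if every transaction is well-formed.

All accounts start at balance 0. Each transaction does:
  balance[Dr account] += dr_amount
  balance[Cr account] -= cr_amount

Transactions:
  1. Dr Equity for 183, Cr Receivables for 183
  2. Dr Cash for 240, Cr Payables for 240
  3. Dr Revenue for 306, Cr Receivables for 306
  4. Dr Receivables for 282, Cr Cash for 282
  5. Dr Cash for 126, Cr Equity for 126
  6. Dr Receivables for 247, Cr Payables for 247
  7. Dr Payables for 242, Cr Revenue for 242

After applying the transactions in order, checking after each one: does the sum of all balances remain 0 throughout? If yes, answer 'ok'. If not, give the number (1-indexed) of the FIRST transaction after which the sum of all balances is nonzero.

Answer: ok

Derivation:
After txn 1: dr=183 cr=183 sum_balances=0
After txn 2: dr=240 cr=240 sum_balances=0
After txn 3: dr=306 cr=306 sum_balances=0
After txn 4: dr=282 cr=282 sum_balances=0
After txn 5: dr=126 cr=126 sum_balances=0
After txn 6: dr=247 cr=247 sum_balances=0
After txn 7: dr=242 cr=242 sum_balances=0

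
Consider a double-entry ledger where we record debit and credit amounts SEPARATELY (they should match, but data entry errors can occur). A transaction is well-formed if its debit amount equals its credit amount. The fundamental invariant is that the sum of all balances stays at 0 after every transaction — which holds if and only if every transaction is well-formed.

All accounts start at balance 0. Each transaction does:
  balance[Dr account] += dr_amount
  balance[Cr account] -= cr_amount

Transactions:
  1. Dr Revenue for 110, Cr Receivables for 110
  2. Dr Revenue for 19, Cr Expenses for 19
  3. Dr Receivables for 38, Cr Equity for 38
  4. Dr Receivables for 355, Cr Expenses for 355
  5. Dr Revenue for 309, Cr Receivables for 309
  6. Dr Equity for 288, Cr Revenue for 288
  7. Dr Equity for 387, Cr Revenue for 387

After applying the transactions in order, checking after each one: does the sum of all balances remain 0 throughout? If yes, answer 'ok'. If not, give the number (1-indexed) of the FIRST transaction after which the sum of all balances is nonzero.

Answer: ok

Derivation:
After txn 1: dr=110 cr=110 sum_balances=0
After txn 2: dr=19 cr=19 sum_balances=0
After txn 3: dr=38 cr=38 sum_balances=0
After txn 4: dr=355 cr=355 sum_balances=0
After txn 5: dr=309 cr=309 sum_balances=0
After txn 6: dr=288 cr=288 sum_balances=0
After txn 7: dr=387 cr=387 sum_balances=0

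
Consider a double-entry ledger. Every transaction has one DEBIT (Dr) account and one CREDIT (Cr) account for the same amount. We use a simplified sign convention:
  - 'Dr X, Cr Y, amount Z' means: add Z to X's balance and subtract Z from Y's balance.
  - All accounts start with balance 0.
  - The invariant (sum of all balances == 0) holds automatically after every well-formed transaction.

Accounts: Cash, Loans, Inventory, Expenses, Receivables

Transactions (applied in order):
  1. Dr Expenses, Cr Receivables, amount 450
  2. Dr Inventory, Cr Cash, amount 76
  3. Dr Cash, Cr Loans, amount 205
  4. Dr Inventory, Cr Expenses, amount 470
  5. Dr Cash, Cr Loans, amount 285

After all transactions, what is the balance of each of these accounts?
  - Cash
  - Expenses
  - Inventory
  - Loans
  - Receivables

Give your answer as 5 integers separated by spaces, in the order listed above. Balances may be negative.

After txn 1 (Dr Expenses, Cr Receivables, amount 450): Expenses=450 Receivables=-450
After txn 2 (Dr Inventory, Cr Cash, amount 76): Cash=-76 Expenses=450 Inventory=76 Receivables=-450
After txn 3 (Dr Cash, Cr Loans, amount 205): Cash=129 Expenses=450 Inventory=76 Loans=-205 Receivables=-450
After txn 4 (Dr Inventory, Cr Expenses, amount 470): Cash=129 Expenses=-20 Inventory=546 Loans=-205 Receivables=-450
After txn 5 (Dr Cash, Cr Loans, amount 285): Cash=414 Expenses=-20 Inventory=546 Loans=-490 Receivables=-450

Answer: 414 -20 546 -490 -450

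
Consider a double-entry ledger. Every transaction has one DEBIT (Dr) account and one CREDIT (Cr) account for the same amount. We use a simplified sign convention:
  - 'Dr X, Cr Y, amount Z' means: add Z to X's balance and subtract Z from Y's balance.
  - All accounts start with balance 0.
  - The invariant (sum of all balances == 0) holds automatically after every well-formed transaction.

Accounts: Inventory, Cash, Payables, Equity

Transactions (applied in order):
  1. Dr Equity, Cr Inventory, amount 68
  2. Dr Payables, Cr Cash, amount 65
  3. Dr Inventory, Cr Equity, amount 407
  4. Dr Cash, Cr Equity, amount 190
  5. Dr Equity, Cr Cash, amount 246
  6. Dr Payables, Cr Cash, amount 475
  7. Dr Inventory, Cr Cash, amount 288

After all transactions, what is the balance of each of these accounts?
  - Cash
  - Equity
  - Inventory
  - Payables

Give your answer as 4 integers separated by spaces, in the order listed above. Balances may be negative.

After txn 1 (Dr Equity, Cr Inventory, amount 68): Equity=68 Inventory=-68
After txn 2 (Dr Payables, Cr Cash, amount 65): Cash=-65 Equity=68 Inventory=-68 Payables=65
After txn 3 (Dr Inventory, Cr Equity, amount 407): Cash=-65 Equity=-339 Inventory=339 Payables=65
After txn 4 (Dr Cash, Cr Equity, amount 190): Cash=125 Equity=-529 Inventory=339 Payables=65
After txn 5 (Dr Equity, Cr Cash, amount 246): Cash=-121 Equity=-283 Inventory=339 Payables=65
After txn 6 (Dr Payables, Cr Cash, amount 475): Cash=-596 Equity=-283 Inventory=339 Payables=540
After txn 7 (Dr Inventory, Cr Cash, amount 288): Cash=-884 Equity=-283 Inventory=627 Payables=540

Answer: -884 -283 627 540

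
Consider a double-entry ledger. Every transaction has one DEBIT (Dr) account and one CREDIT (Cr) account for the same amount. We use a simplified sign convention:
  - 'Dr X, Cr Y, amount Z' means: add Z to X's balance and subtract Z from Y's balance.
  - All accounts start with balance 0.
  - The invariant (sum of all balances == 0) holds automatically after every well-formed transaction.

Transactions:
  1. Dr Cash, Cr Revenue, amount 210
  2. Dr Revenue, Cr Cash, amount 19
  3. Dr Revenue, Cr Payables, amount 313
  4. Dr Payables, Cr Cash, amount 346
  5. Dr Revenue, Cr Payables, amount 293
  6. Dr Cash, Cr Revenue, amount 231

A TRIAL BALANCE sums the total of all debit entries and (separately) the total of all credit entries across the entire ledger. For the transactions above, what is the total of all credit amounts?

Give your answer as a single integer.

Answer: 1412

Derivation:
Txn 1: credit+=210
Txn 2: credit+=19
Txn 3: credit+=313
Txn 4: credit+=346
Txn 5: credit+=293
Txn 6: credit+=231
Total credits = 1412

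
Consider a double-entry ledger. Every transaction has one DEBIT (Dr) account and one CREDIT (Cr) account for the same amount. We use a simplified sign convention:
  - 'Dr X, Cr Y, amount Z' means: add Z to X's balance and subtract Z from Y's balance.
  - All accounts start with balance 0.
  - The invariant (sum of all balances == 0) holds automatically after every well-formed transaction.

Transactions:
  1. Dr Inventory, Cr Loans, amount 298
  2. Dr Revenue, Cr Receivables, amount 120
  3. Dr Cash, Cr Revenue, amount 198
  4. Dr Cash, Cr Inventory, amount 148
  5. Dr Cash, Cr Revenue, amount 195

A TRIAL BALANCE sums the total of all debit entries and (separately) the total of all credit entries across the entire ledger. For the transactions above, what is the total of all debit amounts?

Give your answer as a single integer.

Txn 1: debit+=298
Txn 2: debit+=120
Txn 3: debit+=198
Txn 4: debit+=148
Txn 5: debit+=195
Total debits = 959

Answer: 959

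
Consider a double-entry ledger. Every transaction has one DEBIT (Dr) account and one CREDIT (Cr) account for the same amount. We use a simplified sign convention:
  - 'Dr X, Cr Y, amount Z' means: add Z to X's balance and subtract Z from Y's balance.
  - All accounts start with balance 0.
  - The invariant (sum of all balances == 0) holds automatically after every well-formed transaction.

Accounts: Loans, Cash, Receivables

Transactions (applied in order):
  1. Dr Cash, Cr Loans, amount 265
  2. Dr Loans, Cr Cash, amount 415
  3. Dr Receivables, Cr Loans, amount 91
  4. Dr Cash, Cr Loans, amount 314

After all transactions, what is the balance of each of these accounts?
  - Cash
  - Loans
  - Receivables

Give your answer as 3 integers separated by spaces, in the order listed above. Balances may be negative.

Answer: 164 -255 91

Derivation:
After txn 1 (Dr Cash, Cr Loans, amount 265): Cash=265 Loans=-265
After txn 2 (Dr Loans, Cr Cash, amount 415): Cash=-150 Loans=150
After txn 3 (Dr Receivables, Cr Loans, amount 91): Cash=-150 Loans=59 Receivables=91
After txn 4 (Dr Cash, Cr Loans, amount 314): Cash=164 Loans=-255 Receivables=91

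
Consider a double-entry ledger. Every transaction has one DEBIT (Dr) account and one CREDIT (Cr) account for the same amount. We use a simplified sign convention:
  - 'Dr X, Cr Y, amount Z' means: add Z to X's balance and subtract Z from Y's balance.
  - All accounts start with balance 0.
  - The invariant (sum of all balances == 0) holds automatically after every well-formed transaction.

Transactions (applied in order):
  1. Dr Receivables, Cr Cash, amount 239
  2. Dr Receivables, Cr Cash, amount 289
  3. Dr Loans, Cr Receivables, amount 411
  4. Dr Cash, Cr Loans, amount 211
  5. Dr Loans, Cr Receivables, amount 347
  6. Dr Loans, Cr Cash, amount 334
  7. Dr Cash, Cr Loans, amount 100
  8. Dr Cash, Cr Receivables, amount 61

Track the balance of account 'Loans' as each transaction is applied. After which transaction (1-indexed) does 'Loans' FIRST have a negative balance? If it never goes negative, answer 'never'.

Answer: never

Derivation:
After txn 1: Loans=0
After txn 2: Loans=0
After txn 3: Loans=411
After txn 4: Loans=200
After txn 5: Loans=547
After txn 6: Loans=881
After txn 7: Loans=781
After txn 8: Loans=781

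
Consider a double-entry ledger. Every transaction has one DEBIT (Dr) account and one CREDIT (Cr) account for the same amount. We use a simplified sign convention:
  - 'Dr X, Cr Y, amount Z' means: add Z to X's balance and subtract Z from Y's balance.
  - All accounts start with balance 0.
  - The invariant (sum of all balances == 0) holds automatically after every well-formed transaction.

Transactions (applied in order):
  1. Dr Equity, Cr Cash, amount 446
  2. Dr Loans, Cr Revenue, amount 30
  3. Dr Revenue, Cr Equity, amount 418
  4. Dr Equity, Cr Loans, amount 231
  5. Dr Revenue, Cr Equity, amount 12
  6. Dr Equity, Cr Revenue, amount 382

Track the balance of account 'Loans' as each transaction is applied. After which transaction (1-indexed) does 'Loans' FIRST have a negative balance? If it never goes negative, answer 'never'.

Answer: 4

Derivation:
After txn 1: Loans=0
After txn 2: Loans=30
After txn 3: Loans=30
After txn 4: Loans=-201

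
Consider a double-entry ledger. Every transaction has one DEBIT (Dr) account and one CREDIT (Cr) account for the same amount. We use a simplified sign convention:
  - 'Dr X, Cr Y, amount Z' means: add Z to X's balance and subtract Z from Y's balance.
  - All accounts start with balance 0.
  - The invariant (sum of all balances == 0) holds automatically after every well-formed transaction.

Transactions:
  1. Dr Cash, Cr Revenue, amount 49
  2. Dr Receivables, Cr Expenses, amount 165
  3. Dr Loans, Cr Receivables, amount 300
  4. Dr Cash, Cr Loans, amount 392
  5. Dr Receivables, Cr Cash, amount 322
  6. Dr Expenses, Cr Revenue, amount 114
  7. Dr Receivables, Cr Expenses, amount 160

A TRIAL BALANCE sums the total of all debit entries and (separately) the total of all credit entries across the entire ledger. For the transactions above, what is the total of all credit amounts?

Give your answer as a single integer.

Answer: 1502

Derivation:
Txn 1: credit+=49
Txn 2: credit+=165
Txn 3: credit+=300
Txn 4: credit+=392
Txn 5: credit+=322
Txn 6: credit+=114
Txn 7: credit+=160
Total credits = 1502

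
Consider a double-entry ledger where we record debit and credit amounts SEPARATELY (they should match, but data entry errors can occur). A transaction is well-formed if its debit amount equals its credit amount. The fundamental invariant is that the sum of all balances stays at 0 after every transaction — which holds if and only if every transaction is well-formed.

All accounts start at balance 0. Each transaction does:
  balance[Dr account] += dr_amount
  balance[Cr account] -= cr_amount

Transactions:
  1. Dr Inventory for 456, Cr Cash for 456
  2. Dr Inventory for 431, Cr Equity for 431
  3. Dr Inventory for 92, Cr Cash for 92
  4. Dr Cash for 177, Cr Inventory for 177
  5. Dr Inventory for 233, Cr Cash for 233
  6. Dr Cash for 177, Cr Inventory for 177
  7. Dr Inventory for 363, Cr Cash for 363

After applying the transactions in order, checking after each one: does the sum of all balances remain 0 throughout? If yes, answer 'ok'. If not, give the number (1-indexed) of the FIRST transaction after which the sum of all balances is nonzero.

Answer: ok

Derivation:
After txn 1: dr=456 cr=456 sum_balances=0
After txn 2: dr=431 cr=431 sum_balances=0
After txn 3: dr=92 cr=92 sum_balances=0
After txn 4: dr=177 cr=177 sum_balances=0
After txn 5: dr=233 cr=233 sum_balances=0
After txn 6: dr=177 cr=177 sum_balances=0
After txn 7: dr=363 cr=363 sum_balances=0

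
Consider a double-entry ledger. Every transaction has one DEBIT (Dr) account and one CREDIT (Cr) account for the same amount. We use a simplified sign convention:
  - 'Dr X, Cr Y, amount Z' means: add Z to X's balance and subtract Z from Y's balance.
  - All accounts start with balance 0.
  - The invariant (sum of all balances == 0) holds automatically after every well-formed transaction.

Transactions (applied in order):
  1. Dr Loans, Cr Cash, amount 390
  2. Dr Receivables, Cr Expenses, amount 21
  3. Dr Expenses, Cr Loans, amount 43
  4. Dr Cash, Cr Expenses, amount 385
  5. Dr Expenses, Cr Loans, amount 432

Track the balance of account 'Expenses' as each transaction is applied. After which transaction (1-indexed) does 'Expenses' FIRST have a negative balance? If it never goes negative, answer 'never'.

After txn 1: Expenses=0
After txn 2: Expenses=-21

Answer: 2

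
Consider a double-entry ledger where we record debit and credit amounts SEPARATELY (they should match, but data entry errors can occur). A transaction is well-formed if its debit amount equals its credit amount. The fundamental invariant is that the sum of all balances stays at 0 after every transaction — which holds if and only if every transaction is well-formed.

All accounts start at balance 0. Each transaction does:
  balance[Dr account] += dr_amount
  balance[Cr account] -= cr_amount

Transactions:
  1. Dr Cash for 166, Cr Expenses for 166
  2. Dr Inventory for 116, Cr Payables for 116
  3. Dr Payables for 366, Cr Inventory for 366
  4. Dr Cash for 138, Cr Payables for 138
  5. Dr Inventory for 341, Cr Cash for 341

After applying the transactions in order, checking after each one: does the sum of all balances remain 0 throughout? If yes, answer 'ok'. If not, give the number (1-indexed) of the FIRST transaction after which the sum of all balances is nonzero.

After txn 1: dr=166 cr=166 sum_balances=0
After txn 2: dr=116 cr=116 sum_balances=0
After txn 3: dr=366 cr=366 sum_balances=0
After txn 4: dr=138 cr=138 sum_balances=0
After txn 5: dr=341 cr=341 sum_balances=0

Answer: ok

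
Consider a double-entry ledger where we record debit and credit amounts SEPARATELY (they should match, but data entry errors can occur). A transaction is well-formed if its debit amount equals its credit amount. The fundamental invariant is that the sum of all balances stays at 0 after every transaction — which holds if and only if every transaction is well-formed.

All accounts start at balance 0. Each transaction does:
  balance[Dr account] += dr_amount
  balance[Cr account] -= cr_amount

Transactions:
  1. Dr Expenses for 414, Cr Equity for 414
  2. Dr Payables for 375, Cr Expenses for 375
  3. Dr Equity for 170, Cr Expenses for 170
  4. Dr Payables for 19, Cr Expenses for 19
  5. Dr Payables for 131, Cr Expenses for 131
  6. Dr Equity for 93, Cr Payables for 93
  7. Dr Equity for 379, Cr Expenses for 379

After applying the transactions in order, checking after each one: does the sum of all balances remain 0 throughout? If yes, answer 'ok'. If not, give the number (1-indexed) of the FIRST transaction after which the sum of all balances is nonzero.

After txn 1: dr=414 cr=414 sum_balances=0
After txn 2: dr=375 cr=375 sum_balances=0
After txn 3: dr=170 cr=170 sum_balances=0
After txn 4: dr=19 cr=19 sum_balances=0
After txn 5: dr=131 cr=131 sum_balances=0
After txn 6: dr=93 cr=93 sum_balances=0
After txn 7: dr=379 cr=379 sum_balances=0

Answer: ok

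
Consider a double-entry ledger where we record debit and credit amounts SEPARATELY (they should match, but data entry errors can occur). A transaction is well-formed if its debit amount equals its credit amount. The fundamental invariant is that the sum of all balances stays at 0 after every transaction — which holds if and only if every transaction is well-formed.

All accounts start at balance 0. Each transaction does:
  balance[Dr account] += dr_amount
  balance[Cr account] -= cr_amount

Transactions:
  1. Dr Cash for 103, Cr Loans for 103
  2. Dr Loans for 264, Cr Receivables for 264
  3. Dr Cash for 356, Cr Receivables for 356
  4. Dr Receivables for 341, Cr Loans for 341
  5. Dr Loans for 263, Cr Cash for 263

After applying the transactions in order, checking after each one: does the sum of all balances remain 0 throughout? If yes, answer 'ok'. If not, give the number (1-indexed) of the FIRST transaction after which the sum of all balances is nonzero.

Answer: ok

Derivation:
After txn 1: dr=103 cr=103 sum_balances=0
After txn 2: dr=264 cr=264 sum_balances=0
After txn 3: dr=356 cr=356 sum_balances=0
After txn 4: dr=341 cr=341 sum_balances=0
After txn 5: dr=263 cr=263 sum_balances=0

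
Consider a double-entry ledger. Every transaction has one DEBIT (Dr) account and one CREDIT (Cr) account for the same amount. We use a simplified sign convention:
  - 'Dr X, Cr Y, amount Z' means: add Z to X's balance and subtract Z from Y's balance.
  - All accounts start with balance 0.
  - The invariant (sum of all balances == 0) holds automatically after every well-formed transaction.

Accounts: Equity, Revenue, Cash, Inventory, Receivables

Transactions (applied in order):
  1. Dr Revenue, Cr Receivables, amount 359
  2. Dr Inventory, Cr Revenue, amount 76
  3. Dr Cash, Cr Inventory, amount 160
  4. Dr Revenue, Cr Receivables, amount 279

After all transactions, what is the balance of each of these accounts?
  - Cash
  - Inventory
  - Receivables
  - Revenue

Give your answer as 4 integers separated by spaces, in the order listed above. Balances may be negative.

Answer: 160 -84 -638 562

Derivation:
After txn 1 (Dr Revenue, Cr Receivables, amount 359): Receivables=-359 Revenue=359
After txn 2 (Dr Inventory, Cr Revenue, amount 76): Inventory=76 Receivables=-359 Revenue=283
After txn 3 (Dr Cash, Cr Inventory, amount 160): Cash=160 Inventory=-84 Receivables=-359 Revenue=283
After txn 4 (Dr Revenue, Cr Receivables, amount 279): Cash=160 Inventory=-84 Receivables=-638 Revenue=562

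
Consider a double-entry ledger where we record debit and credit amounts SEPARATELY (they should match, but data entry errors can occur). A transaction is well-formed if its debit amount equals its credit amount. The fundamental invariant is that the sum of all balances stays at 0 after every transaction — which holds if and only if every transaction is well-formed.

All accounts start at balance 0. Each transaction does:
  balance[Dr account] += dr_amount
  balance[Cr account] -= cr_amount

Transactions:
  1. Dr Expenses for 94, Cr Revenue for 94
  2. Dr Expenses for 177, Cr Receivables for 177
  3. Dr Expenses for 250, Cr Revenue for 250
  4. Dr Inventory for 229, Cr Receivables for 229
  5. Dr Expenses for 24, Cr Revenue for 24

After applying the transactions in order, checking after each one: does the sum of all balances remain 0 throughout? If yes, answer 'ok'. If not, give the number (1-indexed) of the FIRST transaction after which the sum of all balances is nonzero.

Answer: ok

Derivation:
After txn 1: dr=94 cr=94 sum_balances=0
After txn 2: dr=177 cr=177 sum_balances=0
After txn 3: dr=250 cr=250 sum_balances=0
After txn 4: dr=229 cr=229 sum_balances=0
After txn 5: dr=24 cr=24 sum_balances=0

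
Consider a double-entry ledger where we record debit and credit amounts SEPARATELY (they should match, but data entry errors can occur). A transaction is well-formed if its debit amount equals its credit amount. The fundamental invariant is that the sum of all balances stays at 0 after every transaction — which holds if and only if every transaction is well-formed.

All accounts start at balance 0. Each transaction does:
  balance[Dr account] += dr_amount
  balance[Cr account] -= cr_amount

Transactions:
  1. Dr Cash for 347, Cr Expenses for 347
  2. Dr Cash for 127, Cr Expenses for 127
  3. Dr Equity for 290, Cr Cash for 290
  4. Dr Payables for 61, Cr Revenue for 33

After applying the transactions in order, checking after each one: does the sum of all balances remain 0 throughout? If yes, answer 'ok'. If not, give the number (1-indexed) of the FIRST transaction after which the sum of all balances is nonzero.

After txn 1: dr=347 cr=347 sum_balances=0
After txn 2: dr=127 cr=127 sum_balances=0
After txn 3: dr=290 cr=290 sum_balances=0
After txn 4: dr=61 cr=33 sum_balances=28

Answer: 4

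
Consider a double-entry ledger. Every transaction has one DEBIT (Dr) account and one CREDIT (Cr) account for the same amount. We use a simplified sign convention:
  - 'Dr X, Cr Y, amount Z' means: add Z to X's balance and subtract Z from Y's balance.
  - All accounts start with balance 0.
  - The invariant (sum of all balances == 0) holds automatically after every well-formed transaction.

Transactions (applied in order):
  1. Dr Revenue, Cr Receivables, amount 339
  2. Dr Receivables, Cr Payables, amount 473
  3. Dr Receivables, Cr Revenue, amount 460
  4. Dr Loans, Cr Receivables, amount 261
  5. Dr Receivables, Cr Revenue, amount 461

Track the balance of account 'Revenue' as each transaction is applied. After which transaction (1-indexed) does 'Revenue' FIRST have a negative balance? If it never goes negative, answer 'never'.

After txn 1: Revenue=339
After txn 2: Revenue=339
After txn 3: Revenue=-121

Answer: 3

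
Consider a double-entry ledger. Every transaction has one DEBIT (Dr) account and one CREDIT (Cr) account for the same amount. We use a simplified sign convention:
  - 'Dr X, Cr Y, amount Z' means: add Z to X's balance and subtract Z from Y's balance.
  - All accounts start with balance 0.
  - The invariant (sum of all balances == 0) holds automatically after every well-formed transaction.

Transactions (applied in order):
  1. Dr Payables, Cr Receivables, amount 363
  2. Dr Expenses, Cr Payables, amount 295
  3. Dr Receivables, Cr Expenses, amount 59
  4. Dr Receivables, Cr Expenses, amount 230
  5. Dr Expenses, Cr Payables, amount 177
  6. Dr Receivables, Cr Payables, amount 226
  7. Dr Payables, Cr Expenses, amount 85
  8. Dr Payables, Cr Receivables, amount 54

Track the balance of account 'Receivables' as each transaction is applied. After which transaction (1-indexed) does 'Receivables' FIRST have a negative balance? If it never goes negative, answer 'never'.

After txn 1: Receivables=-363

Answer: 1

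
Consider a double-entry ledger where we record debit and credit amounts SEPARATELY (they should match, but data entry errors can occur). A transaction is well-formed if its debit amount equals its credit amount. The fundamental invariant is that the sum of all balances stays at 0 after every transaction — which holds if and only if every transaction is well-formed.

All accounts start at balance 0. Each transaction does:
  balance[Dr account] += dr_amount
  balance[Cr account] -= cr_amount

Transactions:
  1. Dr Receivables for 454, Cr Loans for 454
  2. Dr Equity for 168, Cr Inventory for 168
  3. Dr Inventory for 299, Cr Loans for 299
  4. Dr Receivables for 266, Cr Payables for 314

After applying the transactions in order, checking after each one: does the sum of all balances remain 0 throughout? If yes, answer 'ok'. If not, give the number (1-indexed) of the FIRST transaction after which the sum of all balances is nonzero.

After txn 1: dr=454 cr=454 sum_balances=0
After txn 2: dr=168 cr=168 sum_balances=0
After txn 3: dr=299 cr=299 sum_balances=0
After txn 4: dr=266 cr=314 sum_balances=-48

Answer: 4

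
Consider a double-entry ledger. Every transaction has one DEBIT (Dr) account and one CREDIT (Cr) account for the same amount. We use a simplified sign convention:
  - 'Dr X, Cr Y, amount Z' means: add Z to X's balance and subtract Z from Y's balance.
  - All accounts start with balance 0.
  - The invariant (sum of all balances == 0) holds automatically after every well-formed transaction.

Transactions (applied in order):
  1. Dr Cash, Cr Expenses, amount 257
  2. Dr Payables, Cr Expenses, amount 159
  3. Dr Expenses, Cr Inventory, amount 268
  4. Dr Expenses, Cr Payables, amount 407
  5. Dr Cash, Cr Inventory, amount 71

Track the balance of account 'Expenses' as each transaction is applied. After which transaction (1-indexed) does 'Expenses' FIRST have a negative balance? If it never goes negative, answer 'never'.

After txn 1: Expenses=-257

Answer: 1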